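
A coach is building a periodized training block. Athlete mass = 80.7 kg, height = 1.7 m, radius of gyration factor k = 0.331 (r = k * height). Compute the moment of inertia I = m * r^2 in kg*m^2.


r = k * height = 0.331 * 1.7 = 0.5627 m
r^2 = 0.5627^2 = 0.316631
I = 80.7 * 0.316631 = 25.552 kg*m^2

25.552 kg*m^2


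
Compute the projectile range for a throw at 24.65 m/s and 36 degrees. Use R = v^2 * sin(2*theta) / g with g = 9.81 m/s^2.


Two times the angle = 72 degrees
sin(72) = 0.951057
R = 607.6225 * 0.951057 / 9.81 = 58.908 m

58.908 m


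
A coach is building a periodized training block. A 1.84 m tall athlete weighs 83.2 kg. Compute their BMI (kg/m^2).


height^2 = 3.3856 m^2
BMI = 83.2 / 3.3856 = 24.57 kg/m^2

24.57 kg/m^2


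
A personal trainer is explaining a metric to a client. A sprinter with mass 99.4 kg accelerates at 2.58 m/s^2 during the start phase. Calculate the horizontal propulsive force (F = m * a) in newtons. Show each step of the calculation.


F = m * a
= 99.4 * 2.58
= 256.45 N

256.45 N


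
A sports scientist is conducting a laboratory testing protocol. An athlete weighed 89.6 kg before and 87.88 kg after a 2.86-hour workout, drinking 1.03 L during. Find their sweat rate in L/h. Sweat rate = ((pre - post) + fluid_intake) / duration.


Body mass change = 1.72 kg
Total sweat loss = 1.72 + 1.03 = 2.75 L
Rate = 2.75 / 2.86 = 0.962 L/h

0.962 L/h


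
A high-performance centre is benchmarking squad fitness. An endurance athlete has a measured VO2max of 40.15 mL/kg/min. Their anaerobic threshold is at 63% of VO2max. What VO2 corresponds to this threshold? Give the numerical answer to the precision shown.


Anaerobic threshold VO2 = VO2max * 63%
= 40.15 * 0.63
= 25.29 mL/kg/min

25.29 mL/kg/min


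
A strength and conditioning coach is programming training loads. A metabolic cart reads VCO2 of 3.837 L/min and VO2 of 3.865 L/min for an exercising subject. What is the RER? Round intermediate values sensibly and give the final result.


RER = VCO2 / VO2 = 3.837 / 3.865 = 0.9928

0.9928


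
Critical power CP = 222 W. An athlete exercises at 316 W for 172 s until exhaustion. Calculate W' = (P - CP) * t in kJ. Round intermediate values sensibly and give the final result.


P - CP = 316 - 222 = 94 W
W' = 94 * 172 = 16168 J
= 16168 / 1000 = 16.168 kJ

16.168 kJ


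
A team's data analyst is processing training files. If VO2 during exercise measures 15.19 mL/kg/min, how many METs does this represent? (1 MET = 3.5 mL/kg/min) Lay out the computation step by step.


METs = VO2 / 3.5 = 15.19 / 3.5 = 4.34

4.34 METs


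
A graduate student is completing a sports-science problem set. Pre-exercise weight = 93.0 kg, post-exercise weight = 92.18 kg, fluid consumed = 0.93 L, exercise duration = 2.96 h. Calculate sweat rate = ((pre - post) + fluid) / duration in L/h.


Weight loss = 93.0 - 92.18 = 0.82 kg (approx L)
Total sweat = 0.82 + 0.93 = 1.75 L
Sweat rate = 1.75 / 2.96 = 0.591 L/h

0.591 L/h


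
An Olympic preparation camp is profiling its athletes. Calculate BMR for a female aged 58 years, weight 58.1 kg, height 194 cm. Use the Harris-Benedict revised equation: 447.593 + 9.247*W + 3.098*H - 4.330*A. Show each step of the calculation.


Substituting values:
W term = 9.247 * 58.1 = 537.2507
H term = 3.098 * 194 = 601.012
A term = 4.330 * 58 = 251.14
BMR = 1334.72 kcal/day

1334.72 kcal/day


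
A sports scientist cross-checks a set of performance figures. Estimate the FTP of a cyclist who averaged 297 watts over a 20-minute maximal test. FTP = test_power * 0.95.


FTP = 297 * 0.95 = 282.15 W

282.15 W


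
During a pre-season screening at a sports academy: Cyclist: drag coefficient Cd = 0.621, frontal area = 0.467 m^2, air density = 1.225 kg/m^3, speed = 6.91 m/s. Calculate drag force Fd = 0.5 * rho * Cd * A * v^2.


v^2 = 6.91^2 = 47.7481
Fd = 0.5 * 1.225 * 0.621 * 0.467 * 47.7481
= 8.481 N

8.481 N


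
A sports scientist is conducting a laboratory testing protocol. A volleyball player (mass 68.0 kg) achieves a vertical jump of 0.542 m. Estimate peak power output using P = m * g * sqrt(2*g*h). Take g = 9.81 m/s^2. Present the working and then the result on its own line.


2 * g * h = 2 * 9.81 * 0.542 = 10.63404
sqrt(10.63404) = 3.260988 m/s
P = 68.0 * 9.81 * 3.260988 = 2175.34 W

2175.34 W


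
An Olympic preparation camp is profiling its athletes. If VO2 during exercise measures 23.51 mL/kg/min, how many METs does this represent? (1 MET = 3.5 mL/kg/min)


METs = VO2 / 3.5 = 23.51 / 3.5 = 6.72

6.72 METs


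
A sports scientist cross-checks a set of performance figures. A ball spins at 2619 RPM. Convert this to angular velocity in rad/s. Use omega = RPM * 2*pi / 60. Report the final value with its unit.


omega = 2619 * 2 * pi / 60
= 2619 * 6.28318531 / 60
= 16455.662 / 60
= 274.261 rad/s

274.261 rad/s


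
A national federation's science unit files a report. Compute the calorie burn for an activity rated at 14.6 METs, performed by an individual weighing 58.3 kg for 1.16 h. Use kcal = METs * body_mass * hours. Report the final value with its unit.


Product of METs and mass = 14.6 * 58.3 = 851.18
Total kcal = 851.18 * 1.16 = 987.37 kcal

987.37 kcal


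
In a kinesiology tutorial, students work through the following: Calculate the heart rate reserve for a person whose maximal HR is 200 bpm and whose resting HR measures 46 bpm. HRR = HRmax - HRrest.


HRmax = 200 bpm
HRrest = 46 bpm
HRR = 200 - 46 = 154 bpm

154 bpm


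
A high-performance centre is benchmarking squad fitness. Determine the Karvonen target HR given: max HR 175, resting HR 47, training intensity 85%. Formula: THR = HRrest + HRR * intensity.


HRR = HRmax - HRrest = 175 - 47 = 128
THR = 47 + 128 * 0.85
= 155.8 bpm

155.8 bpm


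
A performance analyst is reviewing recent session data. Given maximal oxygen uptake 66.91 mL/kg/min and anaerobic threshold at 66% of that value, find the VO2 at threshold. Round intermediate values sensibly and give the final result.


Percentage as decimal = 0.66
VO2 at AT = 66.91 * 0.66 = 44.16 mL/kg/min

44.16 mL/kg/min


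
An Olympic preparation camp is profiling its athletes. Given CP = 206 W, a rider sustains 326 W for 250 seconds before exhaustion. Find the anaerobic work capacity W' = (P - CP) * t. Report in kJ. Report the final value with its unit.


Excess power = 326 - 206 = 120 W
Work above CP = 120 * 250 = 30000 J
W' = 30.0 kJ

30.0 kJ


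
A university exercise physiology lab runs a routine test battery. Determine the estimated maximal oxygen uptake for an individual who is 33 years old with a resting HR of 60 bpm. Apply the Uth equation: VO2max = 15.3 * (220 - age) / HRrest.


HRmax = 220 - 33 = 187
VO2max = 15.3 * (187 / 60)
= 15.3 * 3.1167
= 47.69 mL/kg/min

47.69 mL/kg/min


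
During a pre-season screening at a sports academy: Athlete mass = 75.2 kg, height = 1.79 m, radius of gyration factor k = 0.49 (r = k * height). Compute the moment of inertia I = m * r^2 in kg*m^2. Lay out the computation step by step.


r = k * height = 0.49 * 1.79 = 0.8771 m
r^2 = 0.8771^2 = 0.769304
I = 75.2 * 0.769304 = 57.852 kg*m^2

57.852 kg*m^2


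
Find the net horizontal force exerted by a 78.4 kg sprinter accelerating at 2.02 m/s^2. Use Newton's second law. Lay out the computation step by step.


Newton's second law: F = m * a
F = 78.4 * 2.02 = 158.37 N

158.37 N


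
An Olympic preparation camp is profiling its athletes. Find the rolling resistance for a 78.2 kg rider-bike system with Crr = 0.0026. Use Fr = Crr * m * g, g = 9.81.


m * g = 78.2 * 9.81 = 767.142 N
Fr = 0.0026 * 767.142 = 1.995 N

1.995 N


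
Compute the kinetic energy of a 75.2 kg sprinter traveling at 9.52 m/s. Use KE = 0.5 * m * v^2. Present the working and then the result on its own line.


Velocity squared = 90.6304
KE = 0.5 * 75.2 * 90.6304 = 3407.7 J

3407.7 J


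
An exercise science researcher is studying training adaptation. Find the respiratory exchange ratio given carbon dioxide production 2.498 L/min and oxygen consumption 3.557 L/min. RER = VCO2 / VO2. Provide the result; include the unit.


VCO2 = 2.498 L/min
VO2 = 3.557 L/min
RER = 2.498 / 3.557 = 0.7023

0.7023


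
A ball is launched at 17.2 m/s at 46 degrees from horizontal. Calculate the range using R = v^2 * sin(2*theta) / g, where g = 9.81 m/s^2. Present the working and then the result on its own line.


sin(2 * 46) = sin(92) = 0.999391
v^2 = 17.2^2 = 295.84
R = 295.84 * 0.999391 / 9.81
= 30.139 m

30.139 m


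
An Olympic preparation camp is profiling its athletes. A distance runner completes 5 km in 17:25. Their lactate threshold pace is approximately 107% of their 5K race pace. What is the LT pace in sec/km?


Convert to seconds: 17 min 25 s = 1045 s
Pace per km = 1045 / 5 = 209.0 s/km
LT pace = 209.0 * 1.07 = 223.63 s/km

223.63 s/km


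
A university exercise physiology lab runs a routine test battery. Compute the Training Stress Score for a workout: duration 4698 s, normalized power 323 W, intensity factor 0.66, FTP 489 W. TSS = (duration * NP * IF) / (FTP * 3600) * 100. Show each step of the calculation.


Product = 4698 * 323 * 0.66 = 1001519.64
Base = 489 * 3600 = 1760400
TSS = 1001519.64 / 1760400 * 100 = 56.89

56.89 TSS


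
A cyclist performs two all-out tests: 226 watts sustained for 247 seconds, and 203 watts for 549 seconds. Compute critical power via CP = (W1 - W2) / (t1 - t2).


W1 = P1 * t1 = 226 * 247 = 55822 J
W2 = P2 * t2 = 203 * 549 = 111447 J
CP = (55822 - 111447) / (247 - 549)
= 184.19 W

184.19 W


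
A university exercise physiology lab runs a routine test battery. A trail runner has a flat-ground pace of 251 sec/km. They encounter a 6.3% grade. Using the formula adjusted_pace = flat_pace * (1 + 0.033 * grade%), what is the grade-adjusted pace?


Grade factor = 1 + 0.033 * 6.3 = 1.2079
Adjusted = 251 * 1.2079 = 303.18 sec/km

303.18 s/km


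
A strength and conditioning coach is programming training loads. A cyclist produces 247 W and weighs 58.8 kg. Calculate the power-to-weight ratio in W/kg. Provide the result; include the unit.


P/W = power / mass
= 247 / 58.8
= 4.201 W/kg

4.201 W/kg


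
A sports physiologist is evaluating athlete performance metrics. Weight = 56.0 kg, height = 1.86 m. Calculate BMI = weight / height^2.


height^2 = 1.86^2 = 3.4596
BMI = 56.0 / 3.4596 = 16.19 kg/m^2

16.19 kg/m^2


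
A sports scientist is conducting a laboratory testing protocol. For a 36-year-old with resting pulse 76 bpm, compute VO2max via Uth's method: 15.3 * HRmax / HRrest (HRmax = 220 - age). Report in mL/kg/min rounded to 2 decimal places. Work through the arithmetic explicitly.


Step 1: HRmax = 220 - 36 = 184 bpm
Step 2: Ratio = 184 / 76 = 2.4211
Step 3: VO2max = 15.3 * 2.4211 = 37.04 mL/kg/min

37.04 mL/kg/min


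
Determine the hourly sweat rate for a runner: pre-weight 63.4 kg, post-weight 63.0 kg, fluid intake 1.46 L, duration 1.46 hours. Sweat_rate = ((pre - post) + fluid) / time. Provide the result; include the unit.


Mass lost = 63.4 - 63.0 = 0.4 kg
Add fluid consumed: 0.4 + 1.46 = 1.86 L total sweat
Sweat rate = 1.86 / 1.46 = 1.274 L/h

1.274 L/h


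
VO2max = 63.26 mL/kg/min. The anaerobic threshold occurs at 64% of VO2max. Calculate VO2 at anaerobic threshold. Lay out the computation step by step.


AT fraction = 64 / 100 = 0.64
AT VO2 = 63.26 * 0.64
= 40.49 mL/kg/min

40.49 mL/kg/min


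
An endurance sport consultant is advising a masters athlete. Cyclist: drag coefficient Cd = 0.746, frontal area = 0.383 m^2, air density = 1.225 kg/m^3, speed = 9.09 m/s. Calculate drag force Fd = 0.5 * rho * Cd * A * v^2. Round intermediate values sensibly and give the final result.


v^2 = 9.09^2 = 82.6281
Fd = 0.5 * 1.225 * 0.746 * 0.383 * 82.6281
= 14.46 N

14.46 N


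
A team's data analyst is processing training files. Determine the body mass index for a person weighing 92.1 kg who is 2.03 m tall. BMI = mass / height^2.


BMI = mass / height^2
= 92.1 / 2.03^2
= 92.1 / 4.1209
= 22.35 kg/m^2

22.35 kg/m^2


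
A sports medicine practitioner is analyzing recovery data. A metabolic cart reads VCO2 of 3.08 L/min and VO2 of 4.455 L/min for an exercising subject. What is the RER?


RER = VCO2 / VO2 = 3.08 / 4.455 = 0.6914

0.6914


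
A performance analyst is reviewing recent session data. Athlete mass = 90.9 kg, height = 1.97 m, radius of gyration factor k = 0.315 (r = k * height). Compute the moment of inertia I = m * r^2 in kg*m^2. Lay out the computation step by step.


r = k * height = 0.315 * 1.97 = 0.62055 m
r^2 = 0.62055^2 = 0.385082
I = 90.9 * 0.385082 = 35.004 kg*m^2

35.004 kg*m^2


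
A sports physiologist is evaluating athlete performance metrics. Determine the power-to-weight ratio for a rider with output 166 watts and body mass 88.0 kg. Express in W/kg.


P/W = 166 / 88.0 = 1.886 W/kg

1.886 W/kg


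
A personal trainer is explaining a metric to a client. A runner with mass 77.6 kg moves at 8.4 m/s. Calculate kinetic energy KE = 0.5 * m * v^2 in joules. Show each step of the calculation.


v^2 = 8.4^2 = 70.56
KE = 0.5 * 77.6 * 70.56
= 2737.73 J

2737.73 J


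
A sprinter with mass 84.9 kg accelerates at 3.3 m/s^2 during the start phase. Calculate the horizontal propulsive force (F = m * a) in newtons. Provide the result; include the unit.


F = m * a
= 84.9 * 3.3
= 280.17 N

280.17 N


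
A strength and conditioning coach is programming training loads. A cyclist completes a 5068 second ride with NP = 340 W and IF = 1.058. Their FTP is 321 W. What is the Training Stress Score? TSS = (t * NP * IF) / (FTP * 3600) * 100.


t * NP * IF = 5068 * 340 * 1.058 = 1823060.96
FTP * 3600 = 1155600
TSS = (1823060.96 / 1155600) * 100 = 157.76

157.76 TSS


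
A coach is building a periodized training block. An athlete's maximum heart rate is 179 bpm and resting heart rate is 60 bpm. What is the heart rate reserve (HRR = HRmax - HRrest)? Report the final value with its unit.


HRR = HRmax - HRrest
= 179 - 60
= 119 bpm

119 bpm


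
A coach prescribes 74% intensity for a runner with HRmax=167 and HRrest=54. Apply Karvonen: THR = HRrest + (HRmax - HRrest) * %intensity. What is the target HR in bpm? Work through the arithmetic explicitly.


Heart rate reserve = 167 - 54 = 113
Intensity fraction = 74 / 100 = 0.74
THR = 54 + 113 * 0.74 = 137.62 bpm

137.62 bpm


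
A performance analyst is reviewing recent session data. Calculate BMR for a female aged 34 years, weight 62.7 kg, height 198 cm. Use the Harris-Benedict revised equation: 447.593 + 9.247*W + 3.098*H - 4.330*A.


Substituting values:
W term = 9.247 * 62.7 = 579.7869
H term = 3.098 * 198 = 613.404
A term = 4.330 * 34 = 147.22
BMR = 1493.56 kcal/day

1493.56 kcal/day


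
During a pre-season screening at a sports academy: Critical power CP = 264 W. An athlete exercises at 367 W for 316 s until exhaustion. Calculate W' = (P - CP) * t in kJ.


P - CP = 367 - 264 = 103 W
W' = 103 * 316 = 32548 J
= 32548 / 1000 = 32.548 kJ

32.548 kJ


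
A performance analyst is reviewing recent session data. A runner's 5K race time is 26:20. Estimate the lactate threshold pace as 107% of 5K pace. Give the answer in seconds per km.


Total race time = 26*60 + 20 = 1580 seconds
5K pace = 1580 / 5 = 316.0 sec/km
LT pace = 316.0 * 1.07 = 338.12 sec/km

338.12 s/km


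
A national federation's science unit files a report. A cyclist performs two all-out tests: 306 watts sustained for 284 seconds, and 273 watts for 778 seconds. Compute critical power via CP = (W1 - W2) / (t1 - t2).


W1 = P1 * t1 = 306 * 284 = 86904 J
W2 = P2 * t2 = 273 * 778 = 212394 J
CP = (86904 - 212394) / (284 - 778)
= 254.03 W

254.03 W


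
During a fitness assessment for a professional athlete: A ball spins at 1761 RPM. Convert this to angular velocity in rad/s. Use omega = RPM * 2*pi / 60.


omega = 1761 * 2 * pi / 60
= 1761 * 6.28318531 / 60
= 11064.689 / 60
= 184.411 rad/s

184.411 rad/s


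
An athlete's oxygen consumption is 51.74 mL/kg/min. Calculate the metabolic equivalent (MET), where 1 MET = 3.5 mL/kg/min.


MET = VO2 / 3.5
= 51.74 / 3.5
= 14.78 METs

14.78 METs


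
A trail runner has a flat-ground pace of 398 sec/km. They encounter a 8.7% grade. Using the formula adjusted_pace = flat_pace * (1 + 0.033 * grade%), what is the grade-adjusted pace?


Grade factor = 1 + 0.033 * 8.7 = 1.2871
Adjusted = 398 * 1.2871 = 512.27 sec/km

512.27 s/km


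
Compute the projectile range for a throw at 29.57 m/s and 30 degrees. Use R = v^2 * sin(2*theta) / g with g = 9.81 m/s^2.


Two times the angle = 60 degrees
sin(60) = 0.866025
R = 874.3849 * 0.866025 / 9.81 = 77.191 m

77.191 m


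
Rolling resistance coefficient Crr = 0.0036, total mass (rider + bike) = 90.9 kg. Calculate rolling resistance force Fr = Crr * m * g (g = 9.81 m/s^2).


Fr = Crr * m * g
= 0.0036 * 90.9 * 9.81
= 3.21 N

3.21 N


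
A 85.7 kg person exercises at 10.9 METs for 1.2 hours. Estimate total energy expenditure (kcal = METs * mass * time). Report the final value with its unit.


Energy = METs * mass(kg) * time(h)
= 10.9 * 85.7 * 1.2
= 1120.96 kcal

1120.96 kcal


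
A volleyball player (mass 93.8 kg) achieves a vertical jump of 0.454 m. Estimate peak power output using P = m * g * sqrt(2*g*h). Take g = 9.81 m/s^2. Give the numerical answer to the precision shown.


2 * g * h = 2 * 9.81 * 0.454 = 8.90748
sqrt(8.90748) = 2.98454 m/s
P = 93.8 * 9.81 * 2.98454 = 2746.31 W

2746.31 W


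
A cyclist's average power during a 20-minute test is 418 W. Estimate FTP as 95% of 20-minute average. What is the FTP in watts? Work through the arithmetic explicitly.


FTP = 20-min power * 0.95
= 418 * 0.95
= 397.1 W

397.1 W


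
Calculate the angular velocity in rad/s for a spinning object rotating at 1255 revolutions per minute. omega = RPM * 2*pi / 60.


omega = RPM * 2*pi / 60
= 1255 * 6.28318531 / 60
= 131.423 rad/s

131.423 rad/s


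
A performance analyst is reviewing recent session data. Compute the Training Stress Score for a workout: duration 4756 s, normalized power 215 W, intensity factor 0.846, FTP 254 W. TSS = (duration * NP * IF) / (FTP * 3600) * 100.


Product = 4756 * 215 * 0.846 = 865068.84
Base = 254 * 3600 = 914400
TSS = 865068.84 / 914400 * 100 = 94.61

94.61 TSS


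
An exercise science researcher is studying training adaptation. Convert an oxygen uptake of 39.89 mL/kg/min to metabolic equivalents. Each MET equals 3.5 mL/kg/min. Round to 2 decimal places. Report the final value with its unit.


One MET = 3.5 mL/kg/min
Number of METs = 39.89 / 3.5
= 11.4 METs

11.4 METs


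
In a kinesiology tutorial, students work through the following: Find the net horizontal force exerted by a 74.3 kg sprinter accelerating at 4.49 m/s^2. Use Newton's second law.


Newton's second law: F = m * a
F = 74.3 * 4.49 = 333.61 N

333.61 N


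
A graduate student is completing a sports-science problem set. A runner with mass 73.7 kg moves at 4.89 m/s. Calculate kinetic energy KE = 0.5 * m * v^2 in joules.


v^2 = 4.89^2 = 23.9121
KE = 0.5 * 73.7 * 23.9121
= 881.16 J

881.16 J


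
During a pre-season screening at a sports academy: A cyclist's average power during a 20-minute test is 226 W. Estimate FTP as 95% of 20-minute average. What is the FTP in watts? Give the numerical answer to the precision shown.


FTP = 20-min power * 0.95
= 226 * 0.95
= 214.7 W

214.7 W


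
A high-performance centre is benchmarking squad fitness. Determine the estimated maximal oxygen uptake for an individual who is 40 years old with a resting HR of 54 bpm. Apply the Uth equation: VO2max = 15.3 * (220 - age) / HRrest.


HRmax = 220 - 40 = 180
VO2max = 15.3 * (180 / 54)
= 15.3 * 3.3333
= 51.0 mL/kg/min

51.0 mL/kg/min


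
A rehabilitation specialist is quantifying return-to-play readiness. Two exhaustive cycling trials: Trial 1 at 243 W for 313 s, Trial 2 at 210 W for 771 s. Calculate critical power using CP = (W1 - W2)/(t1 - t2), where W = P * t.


W1 = 243 * 313 = 76059 J
W2 = 210 * 771 = 161910 J
CP = (76059 - 161910) / (313 - 771)
= -85851 / -458
= 187.45 W

187.45 W


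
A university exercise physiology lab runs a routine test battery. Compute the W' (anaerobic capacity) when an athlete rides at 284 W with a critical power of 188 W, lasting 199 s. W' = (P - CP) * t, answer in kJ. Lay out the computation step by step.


Above-CP power = 96 W
Duration = 199 s
W' = 96 * 199 = 19104 J
Convert: 19104 / 1000 = 19.104 kJ

19.104 kJ


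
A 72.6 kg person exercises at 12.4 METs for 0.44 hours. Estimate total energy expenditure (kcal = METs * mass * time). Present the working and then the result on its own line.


Energy = METs * mass(kg) * time(h)
= 12.4 * 72.6 * 0.44
= 396.11 kcal

396.11 kcal


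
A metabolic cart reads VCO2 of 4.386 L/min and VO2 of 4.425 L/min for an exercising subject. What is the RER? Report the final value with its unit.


RER = VCO2 / VO2 = 4.386 / 4.425 = 0.9912

0.9912


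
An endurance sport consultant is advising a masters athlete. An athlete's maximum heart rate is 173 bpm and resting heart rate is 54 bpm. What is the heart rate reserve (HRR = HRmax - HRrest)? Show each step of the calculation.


HRR = HRmax - HRrest
= 173 - 54
= 119 bpm

119 bpm


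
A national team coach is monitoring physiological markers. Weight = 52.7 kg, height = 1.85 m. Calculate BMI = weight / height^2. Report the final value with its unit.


height^2 = 1.85^2 = 3.4225
BMI = 52.7 / 3.4225 = 15.4 kg/m^2

15.4 kg/m^2


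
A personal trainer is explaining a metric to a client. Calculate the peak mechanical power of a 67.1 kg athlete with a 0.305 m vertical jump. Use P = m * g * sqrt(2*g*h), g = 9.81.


First, sqrt(2gh) = sqrt(2 * 9.81 * 0.305)
= sqrt(5.9841) = 2.446242 m/s
Power = 67.1 * 9.81 * 2.446242 = 1610.24 W

1610.24 W


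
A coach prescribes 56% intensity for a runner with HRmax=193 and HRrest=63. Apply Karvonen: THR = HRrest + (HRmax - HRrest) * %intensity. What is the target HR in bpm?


Heart rate reserve = 193 - 63 = 130
Intensity fraction = 56 / 100 = 0.56
THR = 63 + 130 * 0.56 = 135.8 bpm

135.8 bpm


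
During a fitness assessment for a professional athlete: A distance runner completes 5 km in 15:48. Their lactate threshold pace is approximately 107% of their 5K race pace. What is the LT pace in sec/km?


Convert to seconds: 15 min 48 s = 948 s
Pace per km = 948 / 5 = 189.6 s/km
LT pace = 189.6 * 1.07 = 202.87 s/km

202.87 s/km


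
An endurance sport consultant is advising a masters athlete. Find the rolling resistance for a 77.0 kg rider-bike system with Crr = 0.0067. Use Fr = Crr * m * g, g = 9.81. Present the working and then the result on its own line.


m * g = 77.0 * 9.81 = 755.37 N
Fr = 0.0067 * 755.37 = 5.061 N

5.061 N


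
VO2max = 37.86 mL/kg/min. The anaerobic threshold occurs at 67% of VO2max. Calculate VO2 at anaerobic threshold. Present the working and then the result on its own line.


AT fraction = 67 / 100 = 0.67
AT VO2 = 37.86 * 0.67
= 25.37 mL/kg/min

25.37 mL/kg/min


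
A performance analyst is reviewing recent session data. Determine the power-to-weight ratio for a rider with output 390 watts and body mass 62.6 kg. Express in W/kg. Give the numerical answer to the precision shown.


P/W = 390 / 62.6 = 6.23 W/kg

6.23 W/kg


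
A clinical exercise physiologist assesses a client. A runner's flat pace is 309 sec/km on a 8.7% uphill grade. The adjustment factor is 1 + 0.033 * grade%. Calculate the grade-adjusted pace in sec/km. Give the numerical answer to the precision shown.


Factor = 1 + 0.033 * 8.7 = 1.2871
Adjusted pace = 309 * 1.2871
= 397.71 sec/km

397.71 s/km


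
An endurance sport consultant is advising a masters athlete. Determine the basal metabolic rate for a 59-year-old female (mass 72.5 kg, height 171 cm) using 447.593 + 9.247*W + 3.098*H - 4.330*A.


BMR = 447.593 + 9.247*72.5 + 3.098*171 - 4.330*59
= 1392.29 kcal/day

1392.29 kcal/day


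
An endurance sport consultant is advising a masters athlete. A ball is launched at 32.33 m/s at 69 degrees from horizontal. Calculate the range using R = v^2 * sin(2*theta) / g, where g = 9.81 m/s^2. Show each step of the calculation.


sin(2 * 69) = sin(138) = 0.669131
v^2 = 32.33^2 = 1045.2289
R = 1045.2289 * 0.669131 / 9.81
= 71.294 m

71.294 m


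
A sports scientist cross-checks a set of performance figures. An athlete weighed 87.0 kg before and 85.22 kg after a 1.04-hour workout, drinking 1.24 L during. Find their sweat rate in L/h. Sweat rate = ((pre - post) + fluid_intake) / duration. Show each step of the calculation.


Body mass change = 1.78 kg
Total sweat loss = 1.78 + 1.24 = 3.02 L
Rate = 3.02 / 1.04 = 2.904 L/h

2.904 L/h


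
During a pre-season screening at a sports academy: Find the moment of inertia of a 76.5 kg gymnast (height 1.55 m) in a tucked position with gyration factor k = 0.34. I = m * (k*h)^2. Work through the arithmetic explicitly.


Radius of gyration = 0.34 * 1.55 = 0.527 m
I = 76.5 * 0.527^2
= 76.5 * 0.277729
= 21.246 kg*m^2

21.246 kg*m^2


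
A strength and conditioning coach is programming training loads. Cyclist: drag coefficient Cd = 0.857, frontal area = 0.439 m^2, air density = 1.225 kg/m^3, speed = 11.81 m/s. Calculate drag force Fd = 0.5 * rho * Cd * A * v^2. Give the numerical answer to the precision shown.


v^2 = 11.81^2 = 139.4761
Fd = 0.5 * 1.225 * 0.857 * 0.439 * 139.4761
= 32.14 N

32.14 N


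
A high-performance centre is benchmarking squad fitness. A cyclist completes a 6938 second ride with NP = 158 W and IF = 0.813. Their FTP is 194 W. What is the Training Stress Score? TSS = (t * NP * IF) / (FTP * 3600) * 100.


t * NP * IF = 6938 * 158 * 0.813 = 891213.852
FTP * 3600 = 698400
TSS = (891213.852 / 698400) * 100 = 127.61

127.61 TSS


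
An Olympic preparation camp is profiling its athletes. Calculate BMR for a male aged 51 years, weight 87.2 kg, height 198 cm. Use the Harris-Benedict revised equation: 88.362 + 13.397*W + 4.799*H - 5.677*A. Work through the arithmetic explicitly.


Substituting values:
W term = 13.397 * 87.2 = 1168.2184
H term = 4.799 * 198 = 950.202
A term = 5.677 * 51 = 289.527
BMR = 1917.26 kcal/day

1917.26 kcal/day


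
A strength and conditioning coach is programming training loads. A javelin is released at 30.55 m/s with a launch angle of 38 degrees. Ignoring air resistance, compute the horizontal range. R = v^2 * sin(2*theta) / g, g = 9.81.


Launch speed squared = 933.3025
sin(2 * 38 deg) = 0.970296
Range = 933.3025 * 0.970296 / 9.81
= 92.312 m

92.312 m


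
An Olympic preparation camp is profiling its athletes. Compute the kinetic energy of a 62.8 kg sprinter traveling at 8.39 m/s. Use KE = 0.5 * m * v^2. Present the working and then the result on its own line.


Velocity squared = 70.3921
KE = 0.5 * 62.8 * 70.3921 = 2210.31 J

2210.31 J


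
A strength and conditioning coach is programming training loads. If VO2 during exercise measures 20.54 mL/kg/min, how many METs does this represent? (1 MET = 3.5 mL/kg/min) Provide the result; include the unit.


METs = VO2 / 3.5 = 20.54 / 3.5 = 5.87

5.87 METs


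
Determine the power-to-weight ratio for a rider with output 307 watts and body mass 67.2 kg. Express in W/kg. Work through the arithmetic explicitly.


P/W = 307 / 67.2 = 4.568 W/kg

4.568 W/kg


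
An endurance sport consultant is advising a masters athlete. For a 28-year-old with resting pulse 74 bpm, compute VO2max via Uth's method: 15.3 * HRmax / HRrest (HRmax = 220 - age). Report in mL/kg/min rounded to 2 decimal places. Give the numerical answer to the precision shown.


Step 1: HRmax = 220 - 28 = 192 bpm
Step 2: Ratio = 192 / 74 = 2.5946
Step 3: VO2max = 15.3 * 2.5946 = 39.7 mL/kg/min

39.7 mL/kg/min


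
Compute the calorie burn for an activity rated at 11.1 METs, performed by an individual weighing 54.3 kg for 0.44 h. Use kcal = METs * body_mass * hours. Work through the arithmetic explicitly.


Product of METs and mass = 11.1 * 54.3 = 602.73
Total kcal = 602.73 * 0.44 = 265.2 kcal

265.2 kcal


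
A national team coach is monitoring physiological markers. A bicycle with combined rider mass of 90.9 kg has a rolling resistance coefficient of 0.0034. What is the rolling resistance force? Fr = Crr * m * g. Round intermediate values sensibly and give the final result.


Fr = 0.0034 * 90.9 * 9.81
= 0.30906 * 9.81
= 3.032 N

3.032 N


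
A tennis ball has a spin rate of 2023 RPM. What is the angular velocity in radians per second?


Convert RPM to rad/s: multiply by 2*pi and divide by 60
omega = 2023 * 2 * pi / 60
= 211.848 rad/s

211.848 rad/s


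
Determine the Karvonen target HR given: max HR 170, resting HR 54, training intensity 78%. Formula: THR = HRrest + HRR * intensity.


HRR = HRmax - HRrest = 170 - 54 = 116
THR = 54 + 116 * 0.78
= 144.48 bpm

144.48 bpm


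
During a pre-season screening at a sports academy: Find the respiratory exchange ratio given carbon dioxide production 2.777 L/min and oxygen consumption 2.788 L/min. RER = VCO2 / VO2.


VCO2 = 2.777 L/min
VO2 = 2.788 L/min
RER = 2.777 / 2.788 = 0.9961

0.9961


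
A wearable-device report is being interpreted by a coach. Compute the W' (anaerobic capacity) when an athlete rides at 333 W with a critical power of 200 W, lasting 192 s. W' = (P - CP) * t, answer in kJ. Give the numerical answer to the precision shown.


Above-CP power = 133 W
Duration = 192 s
W' = 133 * 192 = 25536 J
Convert: 25536 / 1000 = 25.536 kJ

25.536 kJ


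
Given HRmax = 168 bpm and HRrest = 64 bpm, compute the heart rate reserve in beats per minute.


Heart rate reserve = maximum HR minus resting HR
HRR = 168 - 64 = 104 bpm

104 bpm


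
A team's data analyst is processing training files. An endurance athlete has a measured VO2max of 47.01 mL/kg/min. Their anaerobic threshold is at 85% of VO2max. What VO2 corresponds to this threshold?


Anaerobic threshold VO2 = VO2max * 85%
= 47.01 * 0.85
= 39.96 mL/kg/min

39.96 mL/kg/min


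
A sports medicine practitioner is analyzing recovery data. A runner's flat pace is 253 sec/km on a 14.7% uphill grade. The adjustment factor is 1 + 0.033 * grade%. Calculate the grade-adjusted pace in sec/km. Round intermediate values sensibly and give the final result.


Factor = 1 + 0.033 * 14.7 = 1.4851
Adjusted pace = 253 * 1.4851
= 375.73 sec/km

375.73 s/km


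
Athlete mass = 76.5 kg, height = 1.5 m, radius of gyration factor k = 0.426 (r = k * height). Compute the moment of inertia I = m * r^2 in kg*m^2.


r = k * height = 0.426 * 1.5 = 0.639 m
r^2 = 0.639^2 = 0.408321
I = 76.5 * 0.408321 = 31.237 kg*m^2

31.237 kg*m^2


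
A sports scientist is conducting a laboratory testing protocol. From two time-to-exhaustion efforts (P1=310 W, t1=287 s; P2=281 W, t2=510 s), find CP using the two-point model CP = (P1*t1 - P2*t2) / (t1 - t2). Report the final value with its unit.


Work in trial 1 = 88970 J
Work in trial 2 = 143310 J
Delta work = -54340 J
Delta time = -223 s
CP = -54340 / -223 = 243.68 W

243.68 W


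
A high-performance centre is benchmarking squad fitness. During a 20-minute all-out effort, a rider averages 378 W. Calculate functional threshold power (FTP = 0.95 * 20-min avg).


FTP = 0.95 * 378
= 359.1 W

359.1 W


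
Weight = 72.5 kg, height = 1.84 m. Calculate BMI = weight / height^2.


height^2 = 1.84^2 = 3.3856
BMI = 72.5 / 3.3856 = 21.41 kg/m^2

21.41 kg/m^2


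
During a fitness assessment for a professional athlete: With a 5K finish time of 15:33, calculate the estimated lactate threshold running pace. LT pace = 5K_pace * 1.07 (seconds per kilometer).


Race duration = 933 s for 5 km
Average pace = 933 / 5 = 186.6 s/km
LT pace = 186.6 * 1.07
= 199.66 s/km

199.66 s/km


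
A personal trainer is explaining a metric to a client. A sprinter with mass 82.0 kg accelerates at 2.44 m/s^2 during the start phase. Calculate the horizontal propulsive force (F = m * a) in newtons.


F = m * a
= 82.0 * 2.44
= 200.08 N

200.08 N


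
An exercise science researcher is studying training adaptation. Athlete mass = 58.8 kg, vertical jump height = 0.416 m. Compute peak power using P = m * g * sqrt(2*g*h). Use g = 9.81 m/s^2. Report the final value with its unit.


sqrt(2 * 9.81 * 0.416) = sqrt(8.16192) = 2.856907 m/s
P = 58.8 * 9.81 * 2.856907
= 1647.94 W

1647.94 W


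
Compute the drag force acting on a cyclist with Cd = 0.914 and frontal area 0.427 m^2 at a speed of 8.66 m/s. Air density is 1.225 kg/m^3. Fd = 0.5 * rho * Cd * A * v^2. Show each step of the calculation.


Step 1: v^2 = 74.9956
Step 2: Fd = 0.5 * 1.225 * 0.914 * 0.427 * 74.9956
= 17.927 N

17.927 N


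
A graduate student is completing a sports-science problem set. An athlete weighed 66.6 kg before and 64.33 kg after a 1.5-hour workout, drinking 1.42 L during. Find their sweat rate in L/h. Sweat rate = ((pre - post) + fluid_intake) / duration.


Body mass change = 2.27 kg
Total sweat loss = 2.27 + 1.42 = 3.69 L
Rate = 3.69 / 1.5 = 2.46 L/h

2.46 L/h


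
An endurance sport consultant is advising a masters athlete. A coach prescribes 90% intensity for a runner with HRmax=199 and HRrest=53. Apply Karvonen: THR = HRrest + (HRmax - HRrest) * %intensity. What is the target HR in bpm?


Heart rate reserve = 199 - 53 = 146
Intensity fraction = 90 / 100 = 0.9
THR = 53 + 146 * 0.9 = 184.4 bpm

184.4 bpm


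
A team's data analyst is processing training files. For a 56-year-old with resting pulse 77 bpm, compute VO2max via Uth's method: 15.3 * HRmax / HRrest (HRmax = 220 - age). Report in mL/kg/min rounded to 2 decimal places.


Step 1: HRmax = 220 - 56 = 164 bpm
Step 2: Ratio = 164 / 77 = 2.1299
Step 3: VO2max = 15.3 * 2.1299 = 32.59 mL/kg/min

32.59 mL/kg/min


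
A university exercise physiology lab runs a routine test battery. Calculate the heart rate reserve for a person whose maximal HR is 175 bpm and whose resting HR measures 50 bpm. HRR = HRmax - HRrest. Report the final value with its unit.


HRmax = 175 bpm
HRrest = 50 bpm
HRR = 175 - 50 = 125 bpm

125 bpm


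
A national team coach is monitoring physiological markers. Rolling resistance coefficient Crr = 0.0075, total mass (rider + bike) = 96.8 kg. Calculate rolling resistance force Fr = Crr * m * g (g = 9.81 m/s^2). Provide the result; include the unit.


Fr = Crr * m * g
= 0.0075 * 96.8 * 9.81
= 7.122 N

7.122 N


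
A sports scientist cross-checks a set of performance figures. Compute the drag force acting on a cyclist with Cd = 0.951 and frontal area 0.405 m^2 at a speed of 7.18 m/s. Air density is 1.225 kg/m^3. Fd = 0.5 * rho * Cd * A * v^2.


Step 1: v^2 = 51.5524
Step 2: Fd = 0.5 * 1.225 * 0.951 * 0.405 * 51.5524
= 12.162 N

12.162 N


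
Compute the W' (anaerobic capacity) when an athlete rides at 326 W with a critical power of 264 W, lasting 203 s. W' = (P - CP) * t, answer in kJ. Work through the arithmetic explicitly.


Above-CP power = 62 W
Duration = 203 s
W' = 62 * 203 = 12586 J
Convert: 12586 / 1000 = 12.586 kJ

12.586 kJ


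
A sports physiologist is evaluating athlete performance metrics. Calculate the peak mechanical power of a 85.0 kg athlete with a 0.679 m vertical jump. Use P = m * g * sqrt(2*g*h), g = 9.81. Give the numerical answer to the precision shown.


First, sqrt(2gh) = sqrt(2 * 9.81 * 0.679)
= sqrt(13.32198) = 3.649929 m/s
Power = 85.0 * 9.81 * 3.649929 = 3043.49 W

3043.49 W


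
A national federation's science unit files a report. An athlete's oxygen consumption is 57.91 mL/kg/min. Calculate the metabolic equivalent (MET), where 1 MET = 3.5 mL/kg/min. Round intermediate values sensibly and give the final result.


MET = VO2 / 3.5
= 57.91 / 3.5
= 16.55 METs

16.55 METs


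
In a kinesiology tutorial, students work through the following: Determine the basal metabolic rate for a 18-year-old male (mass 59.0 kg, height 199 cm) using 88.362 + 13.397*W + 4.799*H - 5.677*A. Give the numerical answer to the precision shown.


BMR = 88.362 + 13.397*59.0 + 4.799*199 - 5.677*18
= 1731.6 kcal/day

1731.6 kcal/day


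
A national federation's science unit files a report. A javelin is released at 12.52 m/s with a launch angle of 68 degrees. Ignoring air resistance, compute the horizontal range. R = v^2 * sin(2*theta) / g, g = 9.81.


Launch speed squared = 156.7504
sin(2 * 68 deg) = 0.694658
Range = 156.7504 * 0.694658 / 9.81
= 11.1 m

11.1 m


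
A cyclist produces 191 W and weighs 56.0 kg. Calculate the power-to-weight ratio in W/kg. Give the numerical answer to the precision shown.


P/W = power / mass
= 191 / 56.0
= 3.411 W/kg

3.411 W/kg


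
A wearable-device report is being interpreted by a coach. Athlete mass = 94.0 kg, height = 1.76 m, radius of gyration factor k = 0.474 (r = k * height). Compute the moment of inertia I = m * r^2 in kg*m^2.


r = k * height = 0.474 * 1.76 = 0.83424 m
r^2 = 0.83424^2 = 0.695956
I = 94.0 * 0.695956 = 65.42 kg*m^2

65.42 kg*m^2


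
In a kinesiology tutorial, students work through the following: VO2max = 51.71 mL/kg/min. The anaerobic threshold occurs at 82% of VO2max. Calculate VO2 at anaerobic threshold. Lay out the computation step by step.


AT fraction = 82 / 100 = 0.82
AT VO2 = 51.71 * 0.82
= 42.4 mL/kg/min

42.4 mL/kg/min


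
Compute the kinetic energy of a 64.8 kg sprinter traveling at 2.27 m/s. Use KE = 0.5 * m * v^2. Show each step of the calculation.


Velocity squared = 5.1529
KE = 0.5 * 64.8 * 5.1529 = 166.95 J

166.95 J


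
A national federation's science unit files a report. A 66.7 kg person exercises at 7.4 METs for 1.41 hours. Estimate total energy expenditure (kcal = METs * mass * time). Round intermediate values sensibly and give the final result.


Energy = METs * mass(kg) * time(h)
= 7.4 * 66.7 * 1.41
= 695.95 kcal

695.95 kcal


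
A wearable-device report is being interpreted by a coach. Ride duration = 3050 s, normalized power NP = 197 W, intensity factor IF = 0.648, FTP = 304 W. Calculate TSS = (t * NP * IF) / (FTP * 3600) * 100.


Numerator = 3050 * 197 * 0.648 = 389350.8
Denominator = 304 * 3600 = 1094400
TSS = 389350.8 / 1094400 * 100
= 35.58

35.58 TSS


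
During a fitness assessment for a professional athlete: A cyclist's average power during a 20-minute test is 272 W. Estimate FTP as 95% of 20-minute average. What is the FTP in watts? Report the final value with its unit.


FTP = 20-min power * 0.95
= 272 * 0.95
= 258.4 W

258.4 W


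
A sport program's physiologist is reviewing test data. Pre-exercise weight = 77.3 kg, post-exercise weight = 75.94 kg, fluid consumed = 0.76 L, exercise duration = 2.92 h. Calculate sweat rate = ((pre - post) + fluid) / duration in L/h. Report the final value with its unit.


Weight loss = 77.3 - 75.94 = 1.36 kg (approx L)
Total sweat = 1.36 + 0.76 = 2.12 L
Sweat rate = 2.12 / 2.92 = 0.726 L/h

0.726 L/h


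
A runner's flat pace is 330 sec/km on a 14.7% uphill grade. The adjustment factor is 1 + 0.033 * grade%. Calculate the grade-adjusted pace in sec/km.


Factor = 1 + 0.033 * 14.7 = 1.4851
Adjusted pace = 330 * 1.4851
= 490.08 sec/km

490.08 s/km


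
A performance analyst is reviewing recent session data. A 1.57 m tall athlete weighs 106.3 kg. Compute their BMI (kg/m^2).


height^2 = 2.4649 m^2
BMI = 106.3 / 2.4649 = 43.13 kg/m^2

43.13 kg/m^2


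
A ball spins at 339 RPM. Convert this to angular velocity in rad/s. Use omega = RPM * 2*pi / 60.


omega = 339 * 2 * pi / 60
= 339 * 6.28318531 / 60
= 2130.0 / 60
= 35.5 rad/s

35.5 rad/s


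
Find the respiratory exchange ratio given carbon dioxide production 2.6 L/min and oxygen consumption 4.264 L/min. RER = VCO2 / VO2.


VCO2 = 2.6 L/min
VO2 = 4.264 L/min
RER = 2.6 / 4.264 = 0.6098

0.6098


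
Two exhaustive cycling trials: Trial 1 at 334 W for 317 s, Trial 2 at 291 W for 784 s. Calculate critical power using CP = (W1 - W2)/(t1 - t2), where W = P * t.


W1 = 334 * 317 = 105878 J
W2 = 291 * 784 = 228144 J
CP = (105878 - 228144) / (317 - 784)
= -122266 / -467
= 261.81 W

261.81 W
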